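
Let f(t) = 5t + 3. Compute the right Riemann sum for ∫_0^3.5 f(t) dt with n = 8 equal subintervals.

Δt = (3.5 − 0)/8 = 0.4375.
Right endpoints: 0.4375, 0.875, 1.3125, 1.75, 2.1875, 2.625, 3.0625, 3.5.
f(0.4375) = 5.1875, f(0.875) = 7.375, f(1.3125) = 9.5625, f(1.75) = 11.75, f(2.1875) = 13.9375, f(2.625) = 16.125, f(3.0625) = 18.3125, f(3.5) = 20.5.
Sum = Δt · [f(0.4375) + f(0.875) + f(1.3125) + ...].
Sum = 44.953125.

44.953125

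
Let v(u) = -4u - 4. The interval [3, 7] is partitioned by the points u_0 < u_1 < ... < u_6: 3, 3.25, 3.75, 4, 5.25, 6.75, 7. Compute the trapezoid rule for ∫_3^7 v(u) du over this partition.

Subinterval widths: 0.25, 0.5, 0.25, 1.25, 1.5, 0.25.
v(3) = -16, v(3.25) = -17, v(3.75) = -19, v(4) = -20, v(5.25) = -25, v(6.75) = -31, v(7) = -32.
On each subinterval the trapezoid contributes (Δu_i/2)·[v(u_{i-1}) + v(u_i)].
Sum = -96.

-96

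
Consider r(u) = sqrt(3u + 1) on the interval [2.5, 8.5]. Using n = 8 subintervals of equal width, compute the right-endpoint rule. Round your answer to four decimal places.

25.6346

Δu = (8.5 − 2.5)/8 = 0.75.
Right endpoints: 3.25, 4, 4.75, 5.5, 6.25, 7, 7.75, 8.5.
r(3.25) ≈ 3.2787, r(4) ≈ 3.6056, r(4.75) ≈ 3.9051, r(5.5) ≈ 4.1833, r(6.25) ≈ 4.4441, r(7) ≈ 4.6904, r(7.75) ≈ 4.9244, r(8.5) ≈ 5.1478.
Sum = Δu · [r(3.25) + r(4) + r(4.75) + ...].
Sum ≈ 25.6346.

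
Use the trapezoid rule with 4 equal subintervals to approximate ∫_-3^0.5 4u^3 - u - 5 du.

-100.76171875

Δu = (0.5 − (-3))/4 = 0.875.
f(-3) = -110, f(-2.125) = -41.2578125, f(-1.25) = -11.5625, f(-0.375) = -4.8359375, f(0.5) = -5.
T_4 = (Δu/2)·[f(u_0) + 2f(u_1) + 2f(u_2) + 2f(u_3) + f(u_4)].
Sum = -100.76171875.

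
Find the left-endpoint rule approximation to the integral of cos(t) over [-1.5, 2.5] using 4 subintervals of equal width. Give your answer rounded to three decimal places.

1.897

Δt = (2.5 − (-1.5))/4 = 1.
Left endpoints: -1.5, -0.5, 0.5, 1.5.
f(-1.5) ≈ 0.071, f(-0.5) ≈ 0.878, f(0.5) ≈ 0.878, f(1.5) ≈ 0.071.
Sum = Δt · [f(-1.5) + f(-0.5) + f(0.5) + f(1.5)].
Sum ≈ 1.897.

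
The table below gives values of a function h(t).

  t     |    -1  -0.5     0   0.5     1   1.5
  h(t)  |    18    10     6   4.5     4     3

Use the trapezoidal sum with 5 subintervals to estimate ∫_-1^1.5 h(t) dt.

Δt = 0.5.
T_5 = (0.5/2)·[18 + 2·10 + 2·6 + 2·4.5 + 2·4 + 3] = 17.5.

17.5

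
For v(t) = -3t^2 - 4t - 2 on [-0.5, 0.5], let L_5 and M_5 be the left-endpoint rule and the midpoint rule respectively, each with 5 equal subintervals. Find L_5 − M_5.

L_5 = -1.87.
M_5 = -2.24.
L_5 − M_5 = 0.37.

0.37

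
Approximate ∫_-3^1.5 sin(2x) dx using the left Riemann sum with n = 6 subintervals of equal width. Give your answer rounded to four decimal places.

Δx = (1.5 − (-3))/6 = 0.75.
Left endpoints: -3, -2.25, -1.5, -0.75, 0, 0.75.
f(-3) ≈ 0.2794, f(-2.25) ≈ 0.9775, f(-1.5) ≈ -0.1411, f(-0.75) ≈ -0.9975, f(0) ≈ 0.0000, f(0.75) ≈ 0.9975.
Sum = Δx · [f(-3) + f(-2.25) + f(-1.5) + ...].
Sum ≈ 0.8369.

0.8369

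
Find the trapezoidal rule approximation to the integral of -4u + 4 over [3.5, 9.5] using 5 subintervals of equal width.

-132

Δu = (9.5 − 3.5)/5 = 1.2.
f(3.5) = -10, f(4.7) = -14.8, f(5.9) = -19.6, f(7.1) = -24.4, f(8.3) = -29.2, f(9.5) = -34.
T_5 = (Δu/2)·[f(u_0) + 2f(u_1) + ... + 2f(u_{4}) + f(u_5)].
Sum = -132.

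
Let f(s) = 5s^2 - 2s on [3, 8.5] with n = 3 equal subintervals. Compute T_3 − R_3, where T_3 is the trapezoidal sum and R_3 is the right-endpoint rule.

-279.8125

T_3 ≈ 930.696759.
R_3 ≈ 1210.509259.
T_3 − R_3 = -279.8125.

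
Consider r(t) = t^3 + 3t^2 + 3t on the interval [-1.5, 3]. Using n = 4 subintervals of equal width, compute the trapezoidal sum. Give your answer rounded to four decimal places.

64.4678

Δt = (3 − (-1.5))/4 = 1.125.
r(-1.5) = -1.125, r(-0.375) = -387/512, r(0.75) = 4.359375, r(1.875) = 11655/512, r(3) = 63.
T_4 = (Δt/2)·[r(t_0) + 2r(t_1) + 2r(t_2) + 2r(t_3) + r(t_4)].
Sum ≈ 64.4678.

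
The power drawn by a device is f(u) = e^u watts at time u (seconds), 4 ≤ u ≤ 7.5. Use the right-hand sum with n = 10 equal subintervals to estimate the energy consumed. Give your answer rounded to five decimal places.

2078.16032

Δu = (7.5 − 4)/10 = 0.35.
Right endpoints: 4.35, 4.7, 5.05, 5.4, 5.75, 6.1, 6.45, 6.8, 7.15, 7.5.
f(4.35) ≈ 77.47846, f(4.7) ≈ 109.94717, f(5.05) ≈ 156.02246, f(5.4) ≈ 221.40642, f(5.75) ≈ 314.19066, f(6.1) ≈ 445.85777, f(6.45) ≈ 632.70229, f(6.8) ≈ 897.84729, f(7.15) ≈ 1274.10596, f(7.5) ≈ 1808.04241.
Sum = Δu · [f(4.35) + f(4.7) + f(5.05) + ...].
Sum ≈ 2078.16032.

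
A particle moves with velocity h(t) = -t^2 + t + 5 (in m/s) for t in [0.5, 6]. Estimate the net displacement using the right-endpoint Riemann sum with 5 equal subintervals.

Δt = (6 − 0.5)/5 = 1.1.
Right endpoints: 1.6, 2.7, 3.8, 4.9, 6.
h(1.6) = 4.04, h(2.7) = 0.41, h(3.8) = -5.64, h(4.9) = -14.11, h(6) = -25.
Sum = Δt · [h(1.6) + h(2.7) + h(3.8) + h(4.9) + h(6)].
Sum = -44.33.

-44.33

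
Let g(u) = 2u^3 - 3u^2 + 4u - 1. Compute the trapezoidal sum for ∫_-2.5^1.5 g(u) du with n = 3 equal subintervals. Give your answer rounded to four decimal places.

-55.1111

Δu = (1.5 − (-2.5))/3 = 4/3.
g(-2.5) = -61, g(-7/6) = -349/27, g(1/6) = -11/27, g(1.5) = 5.
T_3 = (Δu/2)·[g(u_0) + 2g(u_1) + 2g(u_2) + g(u_3)].
Sum ≈ -55.1111.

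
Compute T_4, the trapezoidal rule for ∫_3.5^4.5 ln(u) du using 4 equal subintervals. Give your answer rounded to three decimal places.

1.383

Δu = (4.5 − 3.5)/4 = 0.25.
f(3.5) ≈ 1.253, f(3.75) ≈ 1.322, f(4) ≈ 1.386, f(4.25) ≈ 1.447, f(4.5) ≈ 1.504.
T_4 = (Δu/2)·[f(u_0) + 2f(u_1) + 2f(u_2) + 2f(u_3) + f(u_4)].
Sum ≈ 1.383.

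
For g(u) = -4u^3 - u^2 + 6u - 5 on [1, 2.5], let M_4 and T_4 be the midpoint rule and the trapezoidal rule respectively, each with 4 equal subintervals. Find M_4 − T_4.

M_4 = -34.30078125.
T_4 = -35.4609375.
M_4 − T_4 = 1.16015625.

1.16015625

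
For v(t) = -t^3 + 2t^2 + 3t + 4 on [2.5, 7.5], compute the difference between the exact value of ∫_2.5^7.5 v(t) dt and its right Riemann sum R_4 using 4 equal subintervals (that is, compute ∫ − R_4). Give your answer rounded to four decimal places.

198.9583

Exact integral: ∫_2.5^7.5 v(t) dt ≈ -415.416667.
R_4 = -614.375.
Error ≈ -415.416667 − (-614.375) ≈ 198.9583.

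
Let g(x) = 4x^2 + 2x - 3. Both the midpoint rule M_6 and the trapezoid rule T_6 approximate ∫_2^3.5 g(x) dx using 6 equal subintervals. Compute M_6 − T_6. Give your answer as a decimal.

M_6 = 50.21875.
T_6 = 50.3125.
M_6 − T_6 = -0.09375.

-0.09375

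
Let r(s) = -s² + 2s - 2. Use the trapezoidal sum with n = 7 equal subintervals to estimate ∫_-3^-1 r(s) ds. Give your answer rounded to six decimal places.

Δs = (-1 − (-3))/7 = 2/7.
r(-3) = -17, r(-19/7) = -725/49, r(-17/7) = -625/49, r(-15/7) = -533/49, r(-13/7) = -449/49, r(-11/7) = -373/49, r(-9/7) = -305/49, r(-1) = -5.
T_7 = (Δs/2)·[r(s_0) + 2r(s_1) + ... + 2r(s_{6}) + r(s_7)].
Sum ≈ -20.693878.

-20.693878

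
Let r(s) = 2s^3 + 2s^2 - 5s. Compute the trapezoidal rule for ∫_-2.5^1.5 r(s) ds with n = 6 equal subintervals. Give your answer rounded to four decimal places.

5.3704

Δs = (1.5 − (-2.5))/6 = 2/3.
r(-2.5) = -6.25, r(-11/6) = 385/108, r(-7/6) = 581/108, r(-0.5) = 2.75, r(1/6) = -83/108, r(5/6) = -175/108, r(1.5) = 3.75.
T_6 = (Δs/2)·[r(s_0) + 2r(s_1) + ... + 2r(s_{5}) + r(s_6)].
Sum ≈ 5.3704.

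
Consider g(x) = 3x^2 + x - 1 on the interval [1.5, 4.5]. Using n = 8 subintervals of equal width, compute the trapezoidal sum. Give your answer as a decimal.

93.9609375

Δx = (4.5 − 1.5)/8 = 0.375.
g(1.5) = 7.25, g(1.875) = 11.421875, g(2.25) = 16.4375, g(2.625) = 22.296875, g(3) = 29, g(3.375) = 36.546875, g(3.75) = 44.9375, g(4.125) = 54.171875, g(4.5) = 64.25.
T_8 = (Δx/2)·[g(x_0) + 2g(x_1) + ... + 2g(x_{7}) + g(x_8)].
Sum = 93.9609375.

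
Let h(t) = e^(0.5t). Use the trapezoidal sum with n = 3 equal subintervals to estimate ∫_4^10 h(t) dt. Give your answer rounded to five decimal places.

305.16959

Δt = (10 − 4)/3 = 2.
h(4) ≈ 7.38906, h(6) ≈ 20.08554, h(8) ≈ 54.59815, h(10) ≈ 148.41316.
T_3 = (Δt/2)·[h(t_0) + 2h(t_1) + 2h(t_2) + h(t_3)].
Sum ≈ 305.16959.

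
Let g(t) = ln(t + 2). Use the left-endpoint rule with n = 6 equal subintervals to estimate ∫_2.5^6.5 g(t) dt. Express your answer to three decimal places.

Δt = (6.5 − 2.5)/6 = 2/3.
Left endpoints: 2.5, 19/6, 23/6, 4.5, 31/6, 35/6.
g(2.5) ≈ 1.504, g(19/6) ≈ 1.642, g(23/6) ≈ 1.764, g(4.5) ≈ 1.872, g(31/6) ≈ 1.969, g(35/6) ≈ 2.058.
Sum = Δt · [g(2.5) + g(19/6) + g(23/6) + ...].
Sum ≈ 7.206.

7.206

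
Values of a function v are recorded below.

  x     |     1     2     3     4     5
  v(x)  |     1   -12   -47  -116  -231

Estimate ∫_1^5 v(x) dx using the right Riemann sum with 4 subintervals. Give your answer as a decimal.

Δx = 1.
Sum = 1·[(-12) + (-47) + (-116) + (-231)] = -406.

-406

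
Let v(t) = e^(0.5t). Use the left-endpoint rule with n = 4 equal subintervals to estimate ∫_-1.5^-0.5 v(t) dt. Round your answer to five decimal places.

Δt = (-0.5 − (-1.5))/4 = 0.25.
Left endpoints: -1.5, -1.25, -1, -0.75.
v(-1.5) ≈ 0.47237, v(-1.25) ≈ 0.53526, v(-1) ≈ 0.60653, v(-0.75) ≈ 0.68729.
Sum = Δt · [v(-1.5) + v(-1.25) + v(-1) + v(-0.75)].
Sum ≈ 0.57536.

0.57536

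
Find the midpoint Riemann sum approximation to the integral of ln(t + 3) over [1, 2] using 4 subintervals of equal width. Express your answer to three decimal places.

Δt = (2 − 1)/4 = 0.25.
Midpoints: 1.125, 1.375, 1.625, 1.875.
f(1.125) ≈ 1.417, f(1.375) ≈ 1.476, f(1.625) ≈ 1.531, f(1.875) ≈ 1.584.
Sum = Δt · [f(1.125) + f(1.375) + f(1.625) + f(1.875)].
Sum ≈ 1.502.

1.502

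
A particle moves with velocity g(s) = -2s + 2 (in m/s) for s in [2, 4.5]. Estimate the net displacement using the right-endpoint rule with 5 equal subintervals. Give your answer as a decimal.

Δs = (4.5 − 2)/5 = 0.5.
Right endpoints: 2.5, 3, 3.5, 4, 4.5.
g(2.5) = -3, g(3) = -4, g(3.5) = -5, g(4) = -6, g(4.5) = -7.
Sum = Δs · [g(2.5) + g(3) + g(3.5) + g(4) + g(4.5)].
Sum = -12.5.

-12.5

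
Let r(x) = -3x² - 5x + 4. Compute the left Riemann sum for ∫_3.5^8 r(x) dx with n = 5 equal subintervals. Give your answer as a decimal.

-502.335

Δx = (8 − 3.5)/5 = 0.9.
Left endpoints: 3.5, 4.4, 5.3, 6.2, 7.1.
r(3.5) = -50.25, r(4.4) = -76.08, r(5.3) = -106.77, r(6.2) = -142.32, r(7.1) = -182.73.
Sum = Δx · [r(3.5) + r(4.4) + r(5.3) + r(6.2) + r(7.1)].
Sum = -502.335.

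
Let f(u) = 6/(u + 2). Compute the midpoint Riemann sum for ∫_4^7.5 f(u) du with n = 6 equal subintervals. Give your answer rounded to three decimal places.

2.756

Δu = (7.5 − 4)/6 = 7/12.
Midpoints: 103/24, 4.875, 131/24, 145/24, 6.625, 173/24.
f(103/24) = 144/151, f(4.875) = 48/55, f(131/24) = 144/179, f(145/24) = 144/193, f(6.625) = 16/23, f(173/24) = 144/221.
Sum = Δu · [f(103/24) + f(4.875) + f(131/24) + ...].
Sum ≈ 2.756.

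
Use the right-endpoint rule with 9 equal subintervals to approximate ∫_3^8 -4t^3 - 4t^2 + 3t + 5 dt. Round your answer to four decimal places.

-5168.0041

Δt = (8 − 3)/9 = 5/9.
Right endpoints: 32/9, 37/9, 14/3, 47/9, 52/9, 19/3, 62/9, 67/9, 8.
f(32/9) = -156515/729, f(37/9) = -239260/729, f(14/3) = -12815/27, f(47/9) = -479750/729, f(52/9) = -643495/729, f(19/3) = -31120/27, f(62/9) = -1072985/729, f(67/9) = -1344730/729, f(8) = -2275.
Sum = Δt · [f(32/9) + f(37/9) + f(14/3) + ...].
Sum ≈ -5168.0041.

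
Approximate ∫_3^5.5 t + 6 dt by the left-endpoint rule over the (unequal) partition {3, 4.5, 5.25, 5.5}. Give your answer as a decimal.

24.1875

Subinterval widths: 1.5, 0.75, 0.25.
Left endpoints: 3, 4.5, 5.25.
f(3) = 9, f(4.5) = 10.5, f(5.25) = 11.25.
Sum = Σ Δt_i · f(t_i).
Sum = 24.1875.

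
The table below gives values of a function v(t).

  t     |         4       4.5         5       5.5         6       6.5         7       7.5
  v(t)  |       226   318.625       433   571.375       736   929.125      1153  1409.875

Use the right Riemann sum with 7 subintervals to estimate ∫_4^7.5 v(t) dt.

Δt = 0.5.
Sum = 0.5·[318.625 + 433 + 571.375 + 736 + 929.125 + 1153 + 1409.875] = 2775.5.

2775.5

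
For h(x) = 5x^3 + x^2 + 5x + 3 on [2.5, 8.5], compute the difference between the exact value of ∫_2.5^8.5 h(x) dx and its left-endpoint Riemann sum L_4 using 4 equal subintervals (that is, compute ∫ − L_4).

2128.5

Exact integral: ∫_2.5^8.5 h(x) dx = 6858.75.
L_4 = 4730.25.
Error = 6858.75 − 4730.25 = 2128.5.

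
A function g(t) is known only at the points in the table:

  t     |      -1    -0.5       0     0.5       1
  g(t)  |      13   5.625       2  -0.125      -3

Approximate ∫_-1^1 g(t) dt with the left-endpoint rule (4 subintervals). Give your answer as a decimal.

10.25

Δt = 0.5.
Sum = 0.5·[13 + 5.625 + 2 + (-0.125)] = 10.25.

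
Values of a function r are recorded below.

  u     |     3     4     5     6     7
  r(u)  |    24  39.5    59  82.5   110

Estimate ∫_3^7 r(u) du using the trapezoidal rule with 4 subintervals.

Δu = 1.
T_4 = (1/2)·[24 + 2·39.5 + 2·59 + 2·82.5 + 110] = 248.

248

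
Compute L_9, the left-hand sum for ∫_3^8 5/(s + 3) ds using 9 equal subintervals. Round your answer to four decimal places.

3.1384

Δs = (8 − 3)/9 = 5/9.
Left endpoints: 3, 32/9, 37/9, 14/3, 47/9, 52/9, 19/3, 62/9, 67/9.
f(3) = 5/6, f(32/9) = 45/59, f(37/9) = 0.703125, f(14/3) = 15/23, f(47/9) = 45/74, f(52/9) = 45/79, f(19/3) = 15/28, f(62/9) = 45/89, f(67/9) = 45/94.
Sum = Δs · [f(3) + f(32/9) + f(37/9) + ...].
Sum ≈ 3.1384.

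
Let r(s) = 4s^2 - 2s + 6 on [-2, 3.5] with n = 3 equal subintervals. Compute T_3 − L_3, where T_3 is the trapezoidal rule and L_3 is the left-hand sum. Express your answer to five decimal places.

T_3 ≈ 104.9074074.
L_3 ≈ 84.7407407.
T_3 − L_3 ≈ 20.16667.

20.16667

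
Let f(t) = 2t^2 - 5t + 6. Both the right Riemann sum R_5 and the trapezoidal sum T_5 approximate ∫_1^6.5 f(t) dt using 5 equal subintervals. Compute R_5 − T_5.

30.25

R_5 = 144.76.
T_5 = 114.51.
R_5 − T_5 = 30.25.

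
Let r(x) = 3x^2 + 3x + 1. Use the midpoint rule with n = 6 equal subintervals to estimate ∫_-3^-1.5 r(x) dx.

14.9765625

Δx = (-1.5 − (-3))/6 = 0.25.
Midpoints: -2.875, -2.625, -2.375, -2.125, -1.875, -1.625.
r(-2.875) = 17.171875, r(-2.625) = 13.796875, r(-2.375) = 10.796875, r(-2.125) = 8.171875, r(-1.875) = 5.921875, r(-1.625) = 4.046875.
Sum = Δx · [r(-2.875) + r(-2.625) + r(-2.375) + ...].
Sum = 14.9765625.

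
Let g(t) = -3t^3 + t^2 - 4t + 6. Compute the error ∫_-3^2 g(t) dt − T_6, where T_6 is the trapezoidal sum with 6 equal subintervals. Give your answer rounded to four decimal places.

-3.1829

Exact integral: ∫_-3^2 g(t) dt ≈ 100.416667.
T_6 ≈ 103.599537.
Error ≈ 100.416667 − 103.599537 ≈ -3.1829.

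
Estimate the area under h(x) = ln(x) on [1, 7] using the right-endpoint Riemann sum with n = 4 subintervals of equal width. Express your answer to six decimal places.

Δx = (7 − 1)/4 = 1.5.
Right endpoints: 2.5, 4, 5.5, 7.
h(2.5) ≈ 0.916291, h(4) ≈ 1.386294, h(5.5) ≈ 1.704748, h(7) ≈ 1.945910.
Sum = Δx · [h(2.5) + h(4) + h(5.5) + h(7)].
Sum ≈ 8.929865.

8.929865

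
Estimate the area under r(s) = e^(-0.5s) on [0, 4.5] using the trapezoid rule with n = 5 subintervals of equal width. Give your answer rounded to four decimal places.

1.8193

Δs = (4.5 − 0)/5 = 0.9.
r(0) ≈ 1.0000, r(0.9) ≈ 0.6376, r(1.8) ≈ 0.4066, r(2.7) ≈ 0.2592, r(3.6) ≈ 0.1653, r(4.5) ≈ 0.1054.
T_5 = (Δs/2)·[r(s_0) + 2r(s_1) + ... + 2r(s_{4}) + r(s_5)].
Sum ≈ 1.8193.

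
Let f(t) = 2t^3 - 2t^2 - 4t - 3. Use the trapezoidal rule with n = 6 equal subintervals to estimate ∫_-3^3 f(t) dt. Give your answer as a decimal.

Δt = (3 − (-3))/6 = 1.
f(-3) = -63, f(-2) = -19, f(-1) = -3, f(0) = -3, f(1) = -7, f(2) = -3, f(3) = 21.
T_6 = (Δt/2)·[f(t_0) + 2f(t_1) + ... + 2f(t_{5}) + f(t_6)].
Sum = -56.

-56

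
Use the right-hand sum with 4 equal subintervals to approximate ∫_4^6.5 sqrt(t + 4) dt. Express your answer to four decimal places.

Δt = (6.5 − 4)/4 = 0.625.
Right endpoints: 4.625, 5.25, 5.875, 6.5.
f(4.625) ≈ 2.9368, f(5.25) ≈ 3.0414, f(5.875) ≈ 3.1425, f(6.5) ≈ 3.2404.
Sum = Δt · [f(4.625) + f(5.25) + f(5.875) + f(6.5)].
Sum ≈ 7.7256.

7.7256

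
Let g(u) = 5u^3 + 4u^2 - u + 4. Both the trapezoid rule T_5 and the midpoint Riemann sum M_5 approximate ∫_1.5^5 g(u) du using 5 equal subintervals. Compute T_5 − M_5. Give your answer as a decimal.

T_5 = 954.79125.
M_5 = 932.1746875.
T_5 − M_5 = 22.6165625.

22.6165625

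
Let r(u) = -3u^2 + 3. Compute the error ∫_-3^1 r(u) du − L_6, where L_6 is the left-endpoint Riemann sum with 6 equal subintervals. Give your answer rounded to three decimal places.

8.889

Exact integral: ∫_-3^1 r(u) du = -16.
L_6 ≈ -24.88889.
Error ≈ -16 − (-24.88889) ≈ 8.889.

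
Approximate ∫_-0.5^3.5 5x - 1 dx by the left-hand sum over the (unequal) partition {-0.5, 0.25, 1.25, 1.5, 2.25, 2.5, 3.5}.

Subinterval widths: 0.75, 1, 0.25, 0.75, 0.25, 1.
Left endpoints: -0.5, 0.25, 1.25, 1.5, 2.25, 2.5.
f(-0.5) = -3.5, f(0.25) = 0.25, f(1.25) = 5.25, f(1.5) = 6.5, f(2.25) = 10.25, f(2.5) = 11.5.
Sum = Σ Δx_i · f(x_i).
Sum = 17.875.

17.875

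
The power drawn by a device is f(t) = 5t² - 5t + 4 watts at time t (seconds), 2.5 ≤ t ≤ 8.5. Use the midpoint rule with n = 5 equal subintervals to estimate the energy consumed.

852.9

Δt = (8.5 − 2.5)/5 = 1.2.
Midpoints: 3.1, 4.3, 5.5, 6.7, 7.9.
f(3.1) = 36.55, f(4.3) = 74.95, f(5.5) = 127.75, f(6.7) = 194.95, f(7.9) = 276.55.
Sum = Δt · [f(3.1) + f(4.3) + f(5.5) + f(6.7) + f(7.9)].
Sum = 852.9.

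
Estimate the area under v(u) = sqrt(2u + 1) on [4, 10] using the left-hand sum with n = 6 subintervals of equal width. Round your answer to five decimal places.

22.27716

Δu = (10 − 4)/6 = 1.
Left endpoints: 4, 5, 6, 7, 8, 9.
v(4) ≈ 3.00000, v(5) ≈ 3.31662, v(6) ≈ 3.60555, v(7) ≈ 3.87298, v(8) ≈ 4.12311, v(9) ≈ 4.35890.
Sum = Δu · [v(4) + v(5) + v(6) + ...].
Sum ≈ 22.27716.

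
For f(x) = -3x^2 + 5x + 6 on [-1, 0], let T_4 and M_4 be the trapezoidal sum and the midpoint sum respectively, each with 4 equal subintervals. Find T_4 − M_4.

T_4 = 2.46875.
M_4 = 2.515625.
T_4 − M_4 = -0.046875.

-0.046875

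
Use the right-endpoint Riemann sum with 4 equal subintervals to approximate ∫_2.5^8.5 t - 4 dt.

13.5

Δt = (8.5 − 2.5)/4 = 1.5.
Right endpoints: 4, 5.5, 7, 8.5.
f(4) = 0, f(5.5) = 1.5, f(7) = 3, f(8.5) = 4.5.
Sum = Δt · [f(4) + f(5.5) + f(7) + f(8.5)].
Sum = 13.5.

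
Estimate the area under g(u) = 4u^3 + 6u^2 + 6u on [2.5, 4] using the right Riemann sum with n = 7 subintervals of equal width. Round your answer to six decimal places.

371.418367

Δu = (4 − 2.5)/7 = 3/14.
Right endpoints: 19/7, 41/14, 22/7, 47/14, 25/7, 53/14, 4.
g(19/7) = 48184/343, g(41/14) = 58138/343, g(22/7) = 69388/343, g(47/14) = 82015/343, g(25/7) = 96100/343, g(53/14) = 111724/343, g(4) = 376.
Sum = Δu · [g(19/7) + g(41/14) + g(22/7) + ...].
Sum ≈ 371.418367.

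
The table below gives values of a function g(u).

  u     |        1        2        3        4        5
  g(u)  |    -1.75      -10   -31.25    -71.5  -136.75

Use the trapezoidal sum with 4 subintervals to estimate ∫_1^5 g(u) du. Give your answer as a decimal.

-182

Δu = 1.
T_4 = (1/2)·[(-1.75) + 2·(-10) + 2·(-31.25) + 2·(-71.5) + (-136.75)] = -182.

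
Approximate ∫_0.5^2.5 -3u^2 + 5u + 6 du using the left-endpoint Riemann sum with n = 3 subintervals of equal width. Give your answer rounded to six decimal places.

Δu = (2.5 − 0.5)/3 = 2/3.
Left endpoints: 0.5, 7/6, 11/6.
f(0.5) = 7.75, f(7/6) = 7.75, f(11/6) = 61/12.
Sum = Δu · [f(0.5) + f(7/6) + f(11/6)].
Sum ≈ 13.722222.

13.722222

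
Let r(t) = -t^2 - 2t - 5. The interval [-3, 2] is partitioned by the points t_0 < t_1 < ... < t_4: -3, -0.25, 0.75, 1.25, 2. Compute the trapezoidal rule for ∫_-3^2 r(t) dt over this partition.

-35.390625

Subinterval widths: 2.75, 1, 0.5, 0.75.
r(-3) = -8, r(-0.25) = -4.5625, r(0.75) = -7.0625, r(1.25) = -9.0625, r(2) = -13.
On each subinterval the trapezoid contributes (Δt_i/2)·[r(t_{i-1}) + r(t_i)].
Sum = -35.390625.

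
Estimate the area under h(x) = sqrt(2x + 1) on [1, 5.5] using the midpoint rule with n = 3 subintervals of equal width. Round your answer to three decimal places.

12.150

Δx = (5.5 − 1)/3 = 1.5.
Midpoints: 1.75, 3.25, 4.75.
h(1.75) ≈ 2.121, h(3.25) ≈ 2.739, h(4.75) ≈ 3.240.
Sum = Δx · [h(1.75) + h(3.25) + h(4.75)].
Sum ≈ 12.150.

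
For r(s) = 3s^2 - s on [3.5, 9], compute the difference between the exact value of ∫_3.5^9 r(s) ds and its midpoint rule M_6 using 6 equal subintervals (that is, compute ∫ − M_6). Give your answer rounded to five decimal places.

Exact integral: ∫_3.5^9 r(s) ds = 651.75.
M_6 ≈ 650.5946181.
Error ≈ 651.75 − 650.5946181 ≈ 1.15538.

1.15538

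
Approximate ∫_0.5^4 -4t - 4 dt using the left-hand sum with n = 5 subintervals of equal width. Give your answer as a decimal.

-40.6

Δt = (4 − 0.5)/5 = 0.7.
Left endpoints: 0.5, 1.2, 1.9, 2.6, 3.3.
f(0.5) = -6, f(1.2) = -8.8, f(1.9) = -11.6, f(2.6) = -14.4, f(3.3) = -17.2.
Sum = Δt · [f(0.5) + f(1.2) + f(1.9) + f(2.6) + f(3.3)].
Sum = -40.6.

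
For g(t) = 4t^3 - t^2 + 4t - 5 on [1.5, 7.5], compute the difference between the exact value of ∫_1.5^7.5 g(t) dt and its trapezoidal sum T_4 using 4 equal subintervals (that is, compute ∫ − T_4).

Exact integral: ∫_1.5^7.5 g(t) dt = 3097.5.
T_4 = 3216.75.
Error = 3097.5 − 3216.75 = -119.25.

-119.25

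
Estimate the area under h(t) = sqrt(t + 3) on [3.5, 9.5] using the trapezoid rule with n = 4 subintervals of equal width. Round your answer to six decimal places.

Δt = (9.5 − 3.5)/4 = 1.5.
h(3.5) ≈ 2.549510, h(5) ≈ 2.828427, h(6.5) ≈ 3.082207, h(8) ≈ 3.316625, h(9.5) ≈ 3.535534.
T_4 = (Δt/2)·[h(t_0) + 2h(t_1) + 2h(t_2) + 2h(t_3) + h(t_4)].
Sum ≈ 18.404671.

18.404671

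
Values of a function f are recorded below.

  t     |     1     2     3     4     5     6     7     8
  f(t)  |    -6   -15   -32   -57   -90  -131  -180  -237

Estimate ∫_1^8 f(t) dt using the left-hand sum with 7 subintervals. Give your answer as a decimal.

Δt = 1.
Sum = 1·[(-6) + (-15) + (-32) + (-57) + (-90) + (-131) + (-180)] = -511.

-511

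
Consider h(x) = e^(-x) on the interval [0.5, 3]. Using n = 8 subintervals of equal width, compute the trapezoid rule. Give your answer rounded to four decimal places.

Δx = (3 − 0.5)/8 = 0.3125.
h(0.5) ≈ 0.6065, h(0.8125) ≈ 0.4437, h(1.125) ≈ 0.3247, h(1.4375) ≈ 0.2375, h(1.75) ≈ 0.1738, h(2.0625) ≈ 0.1271, h(2.375) ≈ 0.0930, h(2.6875) ≈ 0.0681, h(3) ≈ 0.0498.
T_8 = (Δx/2)·[h(x_0) + 2h(x_1) + ... + 2h(x_{7}) + h(x_8)].
Sum ≈ 0.5613.

0.5613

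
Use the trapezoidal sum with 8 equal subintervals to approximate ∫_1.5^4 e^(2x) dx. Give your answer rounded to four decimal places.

1528.3167

Δx = (4 − 1.5)/8 = 0.3125.
f(1.5) ≈ 20.0855, f(1.8125) ≈ 37.5247, f(2.125) ≈ 70.1054, f(2.4375) ≈ 130.9742, f(2.75) ≈ 244.6919, f(3.0625) ≈ 457.1447, f(3.375) ≈ 854.0588, f(3.6875) ≈ 1595.5918, f(4) ≈ 2980.9580.
T_8 = (Δx/2)·[f(x_0) + 2f(x_1) + ... + 2f(x_{7}) + f(x_8)].
Sum ≈ 1528.3167.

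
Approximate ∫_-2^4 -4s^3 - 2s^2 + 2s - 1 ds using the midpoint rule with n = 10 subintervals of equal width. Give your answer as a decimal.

-279.48

Δs = (4 − (-2))/10 = 0.6.
Midpoints: -1.7, -1.1, -0.5, 0.1, 0.7, 1.3, 1.9, 2.5, 3.1, 3.7.
f(-1.7) = 9.472, f(-1.1) = -0.296, f(-0.5) = -2, f(0.1) = -0.824, f(0.7) = -1.952, f(1.3) = -10.568, f(1.9) = -31.856, f(2.5) = -71, f(3.1) = -133.184, f(3.7) = -223.592.
Sum = Δs · [f(-1.7) + f(-1.1) + f(-0.5) + ...].
Sum = -279.48.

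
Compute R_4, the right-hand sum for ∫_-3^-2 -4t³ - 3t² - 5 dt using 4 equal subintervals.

33.65625

Δt = (-2 − (-3))/4 = 0.25.
Right endpoints: -2.75, -2.5, -2.25, -2.
f(-2.75) = 55.5, f(-2.5) = 38.75, f(-2.25) = 25.375, f(-2) = 15.
Sum = Δt · [f(-2.75) + f(-2.5) + f(-2.25) + f(-2)].
Sum = 33.65625.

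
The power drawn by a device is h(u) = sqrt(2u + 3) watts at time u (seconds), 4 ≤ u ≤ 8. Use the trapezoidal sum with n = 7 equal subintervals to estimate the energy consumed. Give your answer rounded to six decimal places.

15.443441

Δu = (8 − 4)/7 = 4/7.
h(4) ≈ 3.316625, h(32/7) ≈ 3.484660, h(36/7) ≈ 3.644957, h(40/7) ≈ 3.798496, h(44/7) ≈ 3.946065, h(48/7) ≈ 4.088311, h(52/7) ≈ 4.225771, h(8) ≈ 4.358899.
T_7 = (Δu/2)·[h(u_0) + 2h(u_1) + ... + 2h(u_{6}) + h(u_7)].
Sum ≈ 15.443441.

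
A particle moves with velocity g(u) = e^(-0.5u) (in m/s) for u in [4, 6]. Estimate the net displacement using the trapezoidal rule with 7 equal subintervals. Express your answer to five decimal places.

0.17139

Δu = (6 − 4)/7 = 2/7.
g(4) ≈ 0.13534, g(30/7) ≈ 0.11732, g(32/7) ≈ 0.10170, g(34/7) ≈ 0.08816, g(36/7) ≈ 0.07643, g(38/7) ≈ 0.06625, g(40/7) ≈ 0.05743, g(6) ≈ 0.04979.
T_7 = (Δu/2)·[g(u_0) + 2g(u_1) + ... + 2g(u_{6}) + g(u_7)].
Sum ≈ 0.17139.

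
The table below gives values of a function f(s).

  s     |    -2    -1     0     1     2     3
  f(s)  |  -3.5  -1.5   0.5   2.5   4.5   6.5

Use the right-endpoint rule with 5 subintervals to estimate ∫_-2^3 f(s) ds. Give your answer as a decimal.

12.5

Δs = 1.
Sum = 1·[(-1.5) + 0.5 + 2.5 + 4.5 + 6.5] = 12.5.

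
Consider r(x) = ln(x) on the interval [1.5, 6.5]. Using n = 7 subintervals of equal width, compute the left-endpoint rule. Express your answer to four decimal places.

6.0132

Δx = (6.5 − 1.5)/7 = 5/7.
Left endpoints: 1.5, 31/14, 41/14, 51/14, 61/14, 71/14, 81/14.
r(1.5) ≈ 0.4055, r(31/14) ≈ 0.7949, r(41/14) ≈ 1.0745, r(51/14) ≈ 1.2928, r(61/14) ≈ 1.4718, r(71/14) ≈ 1.6236, r(81/14) ≈ 1.7554.
Sum = Δx · [r(1.5) + r(31/14) + r(41/14) + ...].
Sum ≈ 6.0132.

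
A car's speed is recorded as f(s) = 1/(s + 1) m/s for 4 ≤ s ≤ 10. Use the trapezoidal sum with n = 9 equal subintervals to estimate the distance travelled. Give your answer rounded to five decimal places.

0.78963

Δs = (10 − 4)/9 = 2/3.
f(4) = 0.2, f(14/3) = 3/17, f(16/3) = 3/19, f(6) = 1/7, f(20/3) = 3/23, f(22/3) = 0.12, f(8) = 1/9, f(26/3) = 3/29, f(28/3) = 3/31, f(10) = 1/11.
T_9 = (Δs/2)·[f(s_0) + 2f(s_1) + ... + 2f(s_{8}) + f(s_9)].
Sum ≈ 0.78963.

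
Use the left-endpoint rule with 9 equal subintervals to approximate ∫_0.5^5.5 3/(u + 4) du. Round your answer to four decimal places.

2.3421

Δu = (5.5 − 0.5)/9 = 5/9.
Left endpoints: 0.5, 19/18, 29/18, 13/6, 49/18, 59/18, 23/6, 79/18, 89/18.
f(0.5) = 2/3, f(19/18) = 54/91, f(29/18) = 54/101, f(13/6) = 18/37, f(49/18) = 54/121, f(59/18) = 54/131, f(23/6) = 18/47, f(79/18) = 54/151, f(89/18) = 54/161.
Sum = Δu · [f(0.5) + f(19/18) + f(29/18) + ...].
Sum ≈ 2.3421.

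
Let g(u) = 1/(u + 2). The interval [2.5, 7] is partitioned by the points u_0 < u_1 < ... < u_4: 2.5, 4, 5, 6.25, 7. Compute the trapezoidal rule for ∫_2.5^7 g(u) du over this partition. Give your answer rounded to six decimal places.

Subinterval widths: 1.5, 1, 1.25, 0.75.
g(2.5) = 2/9, g(4) = 1/6, g(5) = 1/7, g(6.25) = 4/33, g(7) = 1/9.
On each subinterval the trapezoid contributes (Δu_i/2)·[g(u_{i-1}) + g(u_i)].
Sum ≈ 0.698593.

0.698593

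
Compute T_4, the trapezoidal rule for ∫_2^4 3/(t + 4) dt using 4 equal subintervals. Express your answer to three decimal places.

0.864

Δt = (4 − 2)/4 = 0.5.
f(2) = 0.5, f(2.5) = 6/13, f(3) = 3/7, f(3.5) = 0.4, f(4) = 0.375.
T_4 = (Δt/2)·[f(t_0) + 2f(t_1) + 2f(t_2) + 2f(t_3) + f(t_4)].
Sum ≈ 0.864.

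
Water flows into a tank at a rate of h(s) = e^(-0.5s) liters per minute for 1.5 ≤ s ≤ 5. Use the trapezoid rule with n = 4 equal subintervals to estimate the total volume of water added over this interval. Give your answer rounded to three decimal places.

0.793

Δs = (5 − 1.5)/4 = 0.875.
h(1.5) ≈ 0.472, h(2.375) ≈ 0.305, h(3.25) ≈ 0.197, h(4.125) ≈ 0.127, h(5) ≈ 0.082.
T_4 = (Δs/2)·[h(s_0) + 2h(s_1) + 2h(s_2) + 2h(s_3) + h(s_4)].
Sum ≈ 0.793.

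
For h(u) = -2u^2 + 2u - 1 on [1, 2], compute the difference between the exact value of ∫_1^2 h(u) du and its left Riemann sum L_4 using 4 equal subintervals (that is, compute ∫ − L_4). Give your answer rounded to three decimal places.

-0.479

Exact integral: ∫_1^2 h(u) du ≈ -2.66667.
L_4 = -2.1875.
Error ≈ -2.66667 − (-2.1875) ≈ -0.479.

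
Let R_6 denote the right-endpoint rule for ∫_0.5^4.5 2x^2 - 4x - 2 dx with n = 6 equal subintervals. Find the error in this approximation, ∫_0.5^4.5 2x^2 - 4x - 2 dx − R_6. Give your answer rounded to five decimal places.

Exact integral: ∫_0.5^4.5 f(x) dx ≈ 12.6666667.
R_6 ≈ 21.2592593.
Error ≈ 12.6666667 − 21.2592593 ≈ -8.59259.

-8.59259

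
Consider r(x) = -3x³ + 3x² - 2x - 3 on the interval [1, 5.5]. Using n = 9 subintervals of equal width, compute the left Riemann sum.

-463.5

Δx = (5.5 − 1)/9 = 0.5.
Left endpoints: 1, 1.5, 2, 2.5, 3, 3.5, 4, 4.5, 5.
r(1) = -5, r(1.5) = -9.375, r(2) = -19, r(2.5) = -36.125, r(3) = -63, r(3.5) = -101.875, r(4) = -155, r(4.5) = -224.625, r(5) = -313.
Sum = Δx · [r(1) + r(1.5) + r(2) + ...].
Sum = -463.5.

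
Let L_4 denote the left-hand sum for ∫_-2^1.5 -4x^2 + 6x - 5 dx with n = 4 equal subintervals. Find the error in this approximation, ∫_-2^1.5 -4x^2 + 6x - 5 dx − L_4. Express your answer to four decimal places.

14.0365

Exact integral: ∫_-2^1.5 f(x) dx ≈ -37.916667.
L_4 = -51.953125.
Error ≈ -37.916667 − (-51.953125) ≈ 14.0365.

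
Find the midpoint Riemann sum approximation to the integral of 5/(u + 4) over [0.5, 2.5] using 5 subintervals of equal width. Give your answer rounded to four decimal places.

1.8378

Δu = (2.5 − 0.5)/5 = 0.4.
Midpoints: 0.7, 1.1, 1.5, 1.9, 2.3.
f(0.7) = 50/47, f(1.1) = 50/51, f(1.5) = 10/11, f(1.9) = 50/59, f(2.3) = 50/63.
Sum = Δu · [f(0.7) + f(1.1) + f(1.5) + f(1.9) + f(2.3)].
Sum ≈ 1.8378.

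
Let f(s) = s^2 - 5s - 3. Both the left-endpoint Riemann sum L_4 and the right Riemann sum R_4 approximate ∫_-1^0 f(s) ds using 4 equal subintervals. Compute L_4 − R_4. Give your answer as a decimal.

1.5

L_4 = 0.59375.
R_4 = -0.90625.
L_4 − R_4 = 1.5.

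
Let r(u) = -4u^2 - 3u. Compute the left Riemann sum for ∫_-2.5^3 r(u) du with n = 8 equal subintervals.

-53.23828125

Δu = (3 − (-2.5))/8 = 0.6875.
Left endpoints: -2.5, -1.8125, -1.125, -0.4375, 0.25, 0.9375, 1.625, 2.3125.
r(-2.5) = -17.5, r(-1.8125) = -7.703125, r(-1.125) = -1.6875, r(-0.4375) = 0.546875, r(0.25) = -1, r(0.9375) = -6.328125, r(1.625) = -15.4375, r(2.3125) = -28.328125.
Sum = Δu · [r(-2.5) + r(-1.8125) + r(-1.125) + ...].
Sum = -53.23828125.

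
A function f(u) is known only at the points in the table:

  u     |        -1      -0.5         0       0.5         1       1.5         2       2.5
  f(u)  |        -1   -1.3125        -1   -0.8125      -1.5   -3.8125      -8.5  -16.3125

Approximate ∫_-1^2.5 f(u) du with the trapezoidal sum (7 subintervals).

Δu = 0.5.
T_7 = (0.5/2)·[(-1) + 2·(-1.3125) + 2·(-1) + 2·(-0.8125) + 2·(-1.5) + 2·(-3.8125) + 2·(-8.5) + (-16.3125)] = -12.796875.

-12.796875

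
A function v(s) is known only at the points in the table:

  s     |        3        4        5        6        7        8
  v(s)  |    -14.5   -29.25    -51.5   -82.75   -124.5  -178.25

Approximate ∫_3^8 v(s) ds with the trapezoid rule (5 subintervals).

-384.375

Δs = 1.
T_5 = (1/2)·[(-14.5) + 2·(-29.25) + 2·(-51.5) + 2·(-82.75) + 2·(-124.5) + (-178.25)] = -384.375.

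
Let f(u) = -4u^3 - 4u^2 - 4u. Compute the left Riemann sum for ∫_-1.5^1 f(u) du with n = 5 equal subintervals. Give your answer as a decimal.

Δu = (1 − (-1.5))/5 = 0.5.
Left endpoints: -1.5, -1, -0.5, 0, 0.5.
f(-1.5) = 10.5, f(-1) = 4, f(-0.5) = 1.5, f(0) = 0, f(0.5) = -3.5.
Sum = Δu · [f(-1.5) + f(-1) + f(-0.5) + f(0) + f(0.5)].
Sum = 6.25.

6.25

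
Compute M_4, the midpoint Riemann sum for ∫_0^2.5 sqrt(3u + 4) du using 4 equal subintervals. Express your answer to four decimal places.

6.8935

Δu = (2.5 − 0)/4 = 0.625.
Midpoints: 0.3125, 0.9375, 1.5625, 2.1875.
f(0.3125) ≈ 2.2220, f(0.9375) ≈ 2.6101, f(1.5625) ≈ 2.9475, f(2.1875) ≈ 3.2500.
Sum = Δu · [f(0.3125) + f(0.9375) + f(1.5625) + f(2.1875)].
Sum ≈ 6.8935.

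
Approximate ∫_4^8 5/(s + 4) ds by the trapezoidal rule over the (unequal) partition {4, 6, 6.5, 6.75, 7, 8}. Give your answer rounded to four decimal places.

2.0373

Subinterval widths: 2, 0.5, 0.25, 0.25, 1.
f(4) = 0.625, f(6) = 0.5, f(6.5) = 10/21, f(6.75) = 20/43, f(7) = 5/11, f(8) = 5/12.
On each subinterval the trapezoid contributes (Δs_i/2)·[f(s_{i-1}) + f(s_i)].
Sum ≈ 2.0373.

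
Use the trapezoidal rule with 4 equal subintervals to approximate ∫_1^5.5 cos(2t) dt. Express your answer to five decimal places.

Δt = (5.5 − 1)/4 = 1.125.
f(1) ≈ -0.41615, f(2.125) ≈ -0.44609, f(3.25) ≈ 0.97659, f(4.375) ≈ -0.78085, f(5.5) ≈ 0.00443.
T_4 = (Δt/2)·[f(t_0) + 2f(t_1) + 2f(t_2) + 2f(t_3) + f(t_4)].
Sum ≈ -0.51323.

-0.51323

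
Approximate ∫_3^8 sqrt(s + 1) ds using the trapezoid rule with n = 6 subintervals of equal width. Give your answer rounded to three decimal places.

12.662

Δs = (8 − 3)/6 = 5/6.
f(3) ≈ 2.000, f(23/6) ≈ 2.198, f(14/3) ≈ 2.380, f(5.5) ≈ 2.550, f(19/3) ≈ 2.708, f(43/6) ≈ 2.858, f(8) ≈ 3.000.
T_6 = (Δs/2)·[f(s_0) + 2f(s_1) + ... + 2f(s_{5}) + f(s_6)].
Sum ≈ 12.662.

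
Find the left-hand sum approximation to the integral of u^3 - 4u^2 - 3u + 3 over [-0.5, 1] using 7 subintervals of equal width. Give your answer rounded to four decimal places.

2.7551

Δu = (1 − (-0.5))/7 = 3/14.
Left endpoints: -0.5, -2/7, -1/14, 1/7, 5/14, 4/7, 11/14.
f(-0.5) = 3.375, f(-2/7) = 1203/343, f(-1/14) = 8763/2744, f(1/7) = 855/343, f(5/14) = 4017/2744, f(4/7) = 57/343, f(11/14) = -3681/2744.
Sum = Δu · [f(-0.5) + f(-2/7) + f(-1/14) + ...].
Sum ≈ 2.7551.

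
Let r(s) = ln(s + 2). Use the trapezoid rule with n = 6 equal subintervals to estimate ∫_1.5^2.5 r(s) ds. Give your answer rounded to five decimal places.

Δs = (2.5 − 1.5)/6 = 1/6.
r(1.5) ≈ 1.25276, r(5/3) ≈ 1.29928, r(11/6) ≈ 1.34373, r(2) ≈ 1.38629, r(13/6) ≈ 1.42712, r(7/3) ≈ 1.46634, r(2.5) ≈ 1.50408.
T_6 = (Δs/2)·[r(s_0) + 2r(s_1) + ... + 2r(s_{5}) + r(s_6)].
Sum ≈ 1.38353.

1.38353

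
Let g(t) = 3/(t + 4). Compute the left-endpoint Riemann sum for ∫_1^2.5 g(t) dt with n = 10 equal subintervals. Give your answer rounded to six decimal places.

Δt = (2.5 − 1)/10 = 0.15.
Left endpoints: 1, 1.15, 1.3, 1.45, 1.6, 1.75, 1.9, 2.05, 2.2, 2.35.
g(1) = 0.6, g(1.15) = 60/103, g(1.3) = 30/53, g(1.45) = 60/109, g(1.6) = 15/28, g(1.75) = 12/23, g(1.9) = 30/59, g(2.05) = 60/121, g(2.2) = 15/31, g(2.35) = 60/127.
Sum = Δt · [g(1) + g(1.15) + g(1.3) + ...].
Sum ≈ 0.797569.

0.797569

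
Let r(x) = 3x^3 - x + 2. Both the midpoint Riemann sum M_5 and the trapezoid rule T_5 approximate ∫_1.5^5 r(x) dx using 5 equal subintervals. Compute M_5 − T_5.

M_5 = 456.3978125.
T_5 = 468.93875.
M_5 − T_5 = -12.5409375.

-12.5409375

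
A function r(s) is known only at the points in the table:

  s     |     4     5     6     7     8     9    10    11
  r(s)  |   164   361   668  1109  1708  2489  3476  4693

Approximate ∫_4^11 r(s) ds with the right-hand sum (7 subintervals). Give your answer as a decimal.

14504

Δs = 1.
Sum = 1·[361 + 668 + 1109 + 1708 + 2489 + 3476 + 4693] = 14504.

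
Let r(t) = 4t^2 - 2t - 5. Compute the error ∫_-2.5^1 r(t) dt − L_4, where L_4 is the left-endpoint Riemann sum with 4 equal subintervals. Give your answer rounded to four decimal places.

-14.0365

Exact integral: ∫_-2.5^1 r(t) dt ≈ 9.916667.
L_4 = 23.953125.
Error ≈ 9.916667 − 23.953125 ≈ -14.0365.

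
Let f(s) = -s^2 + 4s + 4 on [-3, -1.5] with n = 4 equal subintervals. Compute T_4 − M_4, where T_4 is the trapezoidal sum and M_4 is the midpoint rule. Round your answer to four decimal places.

-0.0527

T_4 = -15.41015625.
M_4 ≈ -15.357422.
T_4 − M_4 ≈ -0.0527.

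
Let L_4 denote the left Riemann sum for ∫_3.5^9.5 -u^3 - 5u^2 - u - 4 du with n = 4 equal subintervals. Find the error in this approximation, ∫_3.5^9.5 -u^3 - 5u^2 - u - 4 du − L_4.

-852.75

Exact integral: ∫_3.5^9.5 f(u) du = -3419.25.
L_4 = -2566.5.
Error = -3419.25 − (-2566.5) = -852.75.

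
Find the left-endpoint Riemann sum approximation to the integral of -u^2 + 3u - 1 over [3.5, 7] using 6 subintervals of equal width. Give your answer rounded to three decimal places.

Δu = (7 − 3.5)/6 = 7/12.
Left endpoints: 3.5, 49/12, 14/3, 5.25, 35/6, 77/12.
f(3.5) = -2.75, f(49/12) = -781/144, f(14/3) = -79/9, f(5.25) = -12.8125, f(35/6) = -631/36, f(77/12) = -3301/144.
Sum = Δu · [f(3.5) + f(49/12) + f(14/3) + ...].
Sum ≈ -40.959.

-40.959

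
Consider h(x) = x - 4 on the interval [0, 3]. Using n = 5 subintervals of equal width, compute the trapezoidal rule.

Δx = (3 − 0)/5 = 0.6.
h(0) = -4, h(0.6) = -3.4, h(1.2) = -2.8, h(1.8) = -2.2, h(2.4) = -1.6, h(3) = -1.
T_5 = (Δx/2)·[h(x_0) + 2h(x_1) + ... + 2h(x_{4}) + h(x_5)].
Sum = -7.5.

-7.5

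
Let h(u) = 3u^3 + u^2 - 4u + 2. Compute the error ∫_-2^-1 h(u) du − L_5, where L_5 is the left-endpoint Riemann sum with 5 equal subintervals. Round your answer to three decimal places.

Exact integral: ∫_-2^-1 h(u) du ≈ -0.91667.
L_5 = -2.4.
Error ≈ -0.91667 − (-2.4) ≈ 1.483.

1.483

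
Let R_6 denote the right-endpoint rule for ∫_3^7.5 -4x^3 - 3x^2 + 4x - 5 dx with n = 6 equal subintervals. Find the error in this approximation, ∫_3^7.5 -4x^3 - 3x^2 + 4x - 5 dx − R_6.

666.5625

Exact integral: ∫_3^7.5 f(x) dx = -3405.9375.
R_6 = -4072.5.
Error = -3405.9375 − (-4072.5) = 666.5625.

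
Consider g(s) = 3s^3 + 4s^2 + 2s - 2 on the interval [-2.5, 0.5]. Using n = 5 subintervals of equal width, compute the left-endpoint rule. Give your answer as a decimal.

-29.925

Δs = (0.5 − (-2.5))/5 = 0.6.
Left endpoints: -2.5, -1.9, -1.3, -0.7, -0.1.
g(-2.5) = -28.875, g(-1.9) = -11.937, g(-1.3) = -4.431, g(-0.7) = -2.469, g(-0.1) = -2.163.
Sum = Δs · [g(-2.5) + g(-1.9) + g(-1.3) + g(-0.7) + g(-0.1)].
Sum = -29.925.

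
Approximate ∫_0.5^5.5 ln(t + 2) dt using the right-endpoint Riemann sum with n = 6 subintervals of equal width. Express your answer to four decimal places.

8.2634

Δt = (5.5 − 0.5)/6 = 5/6.
Right endpoints: 4/3, 13/6, 3, 23/6, 14/3, 5.5.
f(4/3) ≈ 1.2040, f(13/6) ≈ 1.4271, f(3) ≈ 1.6094, f(23/6) ≈ 1.7636, f(14/3) ≈ 1.8971, f(5.5) ≈ 2.0149.
Sum = Δt · [f(4/3) + f(13/6) + f(3) + ...].
Sum ≈ 8.2634.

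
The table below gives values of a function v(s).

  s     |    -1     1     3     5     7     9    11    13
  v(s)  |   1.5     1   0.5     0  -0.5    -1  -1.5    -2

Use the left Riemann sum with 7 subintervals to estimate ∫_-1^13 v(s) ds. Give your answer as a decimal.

Δs = 2.
Sum = 2·[1.5 + 1 + 0.5 + 0 + (-0.5) + (-1) + (-1.5)] = 0.

0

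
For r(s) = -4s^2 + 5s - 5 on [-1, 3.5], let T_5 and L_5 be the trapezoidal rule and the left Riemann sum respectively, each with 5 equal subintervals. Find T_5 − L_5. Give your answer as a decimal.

T_5 = -55.305.
L_5 = -45.18.
T_5 − L_5 = -10.125.

-10.125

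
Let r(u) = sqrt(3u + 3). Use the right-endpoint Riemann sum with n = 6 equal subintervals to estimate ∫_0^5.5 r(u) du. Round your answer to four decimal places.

19.1746

Δu = (5.5 − 0)/6 = 11/12.
Right endpoints: 11/12, 11/6, 2.75, 11/3, 55/12, 5.5.
r(11/12) ≈ 2.3979, r(11/6) ≈ 2.9155, r(2.75) ≈ 3.3541, r(11/3) ≈ 3.7417, r(55/12) ≈ 4.0927, r(5.5) ≈ 4.4159.
Sum = Δu · [r(11/12) + r(11/6) + r(2.75) + ...].
Sum ≈ 19.1746.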